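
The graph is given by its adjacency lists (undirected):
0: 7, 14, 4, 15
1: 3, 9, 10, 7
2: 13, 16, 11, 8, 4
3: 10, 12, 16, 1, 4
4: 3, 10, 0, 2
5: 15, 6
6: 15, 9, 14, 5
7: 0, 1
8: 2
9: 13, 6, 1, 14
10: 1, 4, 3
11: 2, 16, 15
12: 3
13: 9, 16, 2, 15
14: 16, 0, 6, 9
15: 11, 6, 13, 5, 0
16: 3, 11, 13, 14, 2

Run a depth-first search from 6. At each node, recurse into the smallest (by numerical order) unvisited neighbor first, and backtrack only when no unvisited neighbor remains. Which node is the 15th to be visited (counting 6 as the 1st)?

14

Visit 6
6 → 5
5 → 15
15 → 0
0 → 4
4 → 2
2 → 8
2 → 11
11 → 16
16 → 3
3 → 1
1 → 7
1 → 9
9 → 13
9 → 14
1 → 10
3 → 12

Visit order: 6, 5, 15, 0, 4, 2, 8, 11, 16, 3, 1, 7, 9, 13, 14, 10, 12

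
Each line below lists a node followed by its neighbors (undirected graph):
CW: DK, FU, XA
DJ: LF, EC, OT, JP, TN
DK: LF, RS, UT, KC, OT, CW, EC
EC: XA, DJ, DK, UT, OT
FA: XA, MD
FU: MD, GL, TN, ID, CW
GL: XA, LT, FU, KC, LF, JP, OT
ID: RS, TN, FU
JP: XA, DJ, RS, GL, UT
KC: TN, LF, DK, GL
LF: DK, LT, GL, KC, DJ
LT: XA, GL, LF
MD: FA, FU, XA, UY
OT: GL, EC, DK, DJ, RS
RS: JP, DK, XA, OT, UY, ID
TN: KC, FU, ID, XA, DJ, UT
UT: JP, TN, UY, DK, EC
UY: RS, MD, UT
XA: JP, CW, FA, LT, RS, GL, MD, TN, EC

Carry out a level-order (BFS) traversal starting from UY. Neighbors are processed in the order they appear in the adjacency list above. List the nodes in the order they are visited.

Visit UY; enqueue RS, MD, UT → queue [RS, MD, UT]
Visit RS; enqueue JP, DK, XA, OT, ID → queue [MD, UT, JP, DK, XA, OT, ID]
Visit MD; enqueue FA, FU → queue [UT, JP, DK, XA, OT, ID, FA, FU]
Visit UT; enqueue TN, EC → queue [JP, DK, XA, OT, ID, FA, FU, TN, EC]
Visit JP; enqueue DJ, GL → queue [DK, XA, OT, ID, FA, FU, TN, EC, DJ, GL]
Visit DK; enqueue LF, KC, CW → queue [XA, OT, ID, FA, FU, TN, EC, DJ, GL, LF, KC, CW]
Visit XA; enqueue LT → queue [OT, ID, FA, FU, TN, EC, DJ, GL, LF, KC, CW, LT]
Visit OT → queue [ID, FA, FU, TN, EC, DJ, GL, LF, KC, CW, LT]
Visit ID → queue [FA, FU, TN, EC, DJ, GL, LF, KC, CW, LT]
Visit FA → queue [FU, TN, EC, DJ, GL, LF, KC, CW, LT]
Visit FU → queue [TN, EC, DJ, GL, LF, KC, CW, LT]
Visit TN → queue [EC, DJ, GL, LF, KC, CW, LT]
Visit EC → queue [DJ, GL, LF, KC, CW, LT]
Visit DJ → queue [GL, LF, KC, CW, LT]
Visit GL → queue [LF, KC, CW, LT]
Visit LF → queue [KC, CW, LT]
Visit KC → queue [CW, LT]
Visit CW → queue [LT]
Visit LT → queue []

UY → RS → MD → UT → JP → DK → XA → OT → ID → FA → FU → TN → EC → DJ → GL → LF → KC → CW → LT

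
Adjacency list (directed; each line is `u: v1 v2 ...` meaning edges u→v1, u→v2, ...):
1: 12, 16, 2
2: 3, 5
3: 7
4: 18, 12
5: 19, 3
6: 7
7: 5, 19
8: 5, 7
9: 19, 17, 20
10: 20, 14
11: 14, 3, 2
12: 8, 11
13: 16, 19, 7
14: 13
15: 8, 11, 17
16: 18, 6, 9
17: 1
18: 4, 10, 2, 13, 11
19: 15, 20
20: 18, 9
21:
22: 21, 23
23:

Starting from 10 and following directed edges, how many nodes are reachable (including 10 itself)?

BFS from 10 visits: 10, 20, 14, 18, 9, 13, 4, 2, 11, 19, 17, 16, 7, 12, 3, 5, 15, 1, 6, 8
Reachable nodes: 20 of 23 total.

20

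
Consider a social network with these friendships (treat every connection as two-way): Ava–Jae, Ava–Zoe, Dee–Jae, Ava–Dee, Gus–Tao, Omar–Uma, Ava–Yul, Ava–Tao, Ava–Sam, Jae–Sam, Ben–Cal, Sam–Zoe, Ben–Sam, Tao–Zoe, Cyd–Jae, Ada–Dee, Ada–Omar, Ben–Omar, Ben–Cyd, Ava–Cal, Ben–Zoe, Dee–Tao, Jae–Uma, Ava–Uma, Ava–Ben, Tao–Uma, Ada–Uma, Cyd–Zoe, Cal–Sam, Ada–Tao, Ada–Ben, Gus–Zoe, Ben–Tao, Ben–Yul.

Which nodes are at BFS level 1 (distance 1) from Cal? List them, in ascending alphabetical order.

Ava, Ben, Sam

Level 0: Cal
Level 1: Ava, Ben, Sam
Level 2: Ada, Cyd, Dee, Jae, Omar, Tao, Uma, Yul, Zoe
Level 3: Gus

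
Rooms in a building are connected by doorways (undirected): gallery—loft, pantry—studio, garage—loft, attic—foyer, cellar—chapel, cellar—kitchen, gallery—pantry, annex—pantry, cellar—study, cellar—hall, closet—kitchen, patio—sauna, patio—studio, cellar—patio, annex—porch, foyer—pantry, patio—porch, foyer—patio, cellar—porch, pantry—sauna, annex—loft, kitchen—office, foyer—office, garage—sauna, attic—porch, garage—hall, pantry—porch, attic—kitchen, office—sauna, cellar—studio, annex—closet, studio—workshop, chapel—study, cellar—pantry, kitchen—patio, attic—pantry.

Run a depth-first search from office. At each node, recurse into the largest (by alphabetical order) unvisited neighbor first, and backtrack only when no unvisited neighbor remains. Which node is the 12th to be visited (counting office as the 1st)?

closet

Visit office
office → sauna
sauna → patio
patio → studio
studio → workshop
studio → pantry
pantry → porch
porch → cellar
cellar → study
study → chapel
cellar → kitchen
kitchen → closet
closet → annex
annex → loft
loft → garage
garage → hall
loft → gallery
kitchen → attic
attic → foyer

Visit order: office, sauna, patio, studio, workshop, pantry, porch, cellar, study, chapel, kitchen, closet, annex, loft, garage, hall, gallery, attic, foyer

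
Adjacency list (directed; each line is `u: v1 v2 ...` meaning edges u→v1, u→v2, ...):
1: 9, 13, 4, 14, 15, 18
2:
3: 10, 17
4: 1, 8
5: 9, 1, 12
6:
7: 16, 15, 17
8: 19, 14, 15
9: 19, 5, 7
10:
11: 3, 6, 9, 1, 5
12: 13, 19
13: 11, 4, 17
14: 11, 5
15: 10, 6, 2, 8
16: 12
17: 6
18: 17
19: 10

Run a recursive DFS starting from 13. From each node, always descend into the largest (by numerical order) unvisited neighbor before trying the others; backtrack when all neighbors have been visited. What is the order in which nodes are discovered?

Visit 13
13 → 17
17 → 6
13 → 11
11 → 9
9 → 19
19 → 10
9 → 7
7 → 16
16 → 12
7 → 15
15 → 8
8 → 14
14 → 5
5 → 1
1 → 18
1 → 4
15 → 2
11 → 3

13, 17, 6, 11, 9, 19, 10, 7, 16, 12, 15, 8, 14, 5, 1, 18, 4, 2, 3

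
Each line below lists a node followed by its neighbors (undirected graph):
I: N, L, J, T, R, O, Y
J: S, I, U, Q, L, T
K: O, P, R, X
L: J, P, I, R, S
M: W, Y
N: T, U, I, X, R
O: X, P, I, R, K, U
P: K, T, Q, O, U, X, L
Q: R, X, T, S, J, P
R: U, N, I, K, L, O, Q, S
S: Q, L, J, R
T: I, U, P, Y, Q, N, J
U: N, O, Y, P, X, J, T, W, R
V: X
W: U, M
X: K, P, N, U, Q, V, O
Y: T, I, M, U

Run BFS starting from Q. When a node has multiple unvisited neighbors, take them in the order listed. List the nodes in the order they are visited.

Q, R, X, T, S, J, P, U, N, I, K, L, O, V, Y, W, M

Visit Q; enqueue R, X, T, S, J, P → queue [R, X, T, S, J, P]
Visit R; enqueue U, N, I, K, L, O → queue [X, T, S, J, P, U, N, I, K, L, O]
Visit X; enqueue V → queue [T, S, J, P, U, N, I, K, L, O, V]
Visit T; enqueue Y → queue [S, J, P, U, N, I, K, L, O, V, Y]
Visit S → queue [J, P, U, N, I, K, L, O, V, Y]
Visit J → queue [P, U, N, I, K, L, O, V, Y]
Visit P → queue [U, N, I, K, L, O, V, Y]
Visit U; enqueue W → queue [N, I, K, L, O, V, Y, W]
Visit N → queue [I, K, L, O, V, Y, W]
Visit I → queue [K, L, O, V, Y, W]
Visit K → queue [L, O, V, Y, W]
Visit L → queue [O, V, Y, W]
Visit O → queue [V, Y, W]
Visit V → queue [Y, W]
Visit Y; enqueue M → queue [W, M]
Visit W → queue [M]
Visit M → queue []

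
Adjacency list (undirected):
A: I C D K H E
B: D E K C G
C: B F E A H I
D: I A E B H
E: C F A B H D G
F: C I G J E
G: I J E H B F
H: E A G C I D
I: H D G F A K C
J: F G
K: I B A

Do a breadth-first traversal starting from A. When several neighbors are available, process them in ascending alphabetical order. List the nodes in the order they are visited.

A, C, D, E, H, I, K, B, F, G, J

Visit A; enqueue C, D, E, H, I, K → queue [C, D, E, H, I, K]
Visit C; enqueue B, F → queue [D, E, H, I, K, B, F]
Visit D → queue [E, H, I, K, B, F]
Visit E; enqueue G → queue [H, I, K, B, F, G]
Visit H → queue [I, K, B, F, G]
Visit I → queue [K, B, F, G]
Visit K → queue [B, F, G]
Visit B → queue [F, G]
Visit F; enqueue J → queue [G, J]
Visit G → queue [J]
Visit J → queue []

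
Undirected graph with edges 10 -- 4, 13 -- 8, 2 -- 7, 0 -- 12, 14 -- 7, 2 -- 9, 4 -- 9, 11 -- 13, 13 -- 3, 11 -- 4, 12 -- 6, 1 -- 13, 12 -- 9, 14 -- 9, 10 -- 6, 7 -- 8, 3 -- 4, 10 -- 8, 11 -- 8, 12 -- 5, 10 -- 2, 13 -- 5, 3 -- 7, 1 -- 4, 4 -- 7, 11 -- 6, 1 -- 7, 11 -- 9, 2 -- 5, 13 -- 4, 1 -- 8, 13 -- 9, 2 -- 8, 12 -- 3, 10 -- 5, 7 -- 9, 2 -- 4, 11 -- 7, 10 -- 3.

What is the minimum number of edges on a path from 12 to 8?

3

Level 0: 12
Level 1: 0, 3, 5, 6, 9
Level 2: 2, 4, 7, 10, 11, 13, 14
Level 3: 1, 8
8 first appears at level 3.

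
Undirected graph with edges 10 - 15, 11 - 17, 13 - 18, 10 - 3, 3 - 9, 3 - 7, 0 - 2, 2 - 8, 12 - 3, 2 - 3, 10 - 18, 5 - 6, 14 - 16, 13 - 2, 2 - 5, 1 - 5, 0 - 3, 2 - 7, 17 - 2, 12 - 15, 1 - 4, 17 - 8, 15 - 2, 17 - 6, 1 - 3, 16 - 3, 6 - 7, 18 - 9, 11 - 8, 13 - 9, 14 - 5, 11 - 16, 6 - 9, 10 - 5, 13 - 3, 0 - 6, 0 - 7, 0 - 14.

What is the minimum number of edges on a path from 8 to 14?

Level 0: 8
Level 1: 2, 11, 17
Level 2: 0, 3, 5, 6, 7, 13, 15, 16
Level 3: 1, 9, 10, 12, 14, 18
Level 4: 4
14 first appears at level 3.

3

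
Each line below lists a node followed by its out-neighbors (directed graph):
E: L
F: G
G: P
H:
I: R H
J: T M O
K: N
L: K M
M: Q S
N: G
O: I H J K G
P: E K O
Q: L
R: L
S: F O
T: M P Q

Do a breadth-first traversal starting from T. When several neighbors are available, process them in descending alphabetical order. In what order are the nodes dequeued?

T, Q, P, M, L, O, K, E, S, J, I, H, G, N, F, R

Visit T; enqueue Q, P, M → queue [Q, P, M]
Visit Q; enqueue L → queue [P, M, L]
Visit P; enqueue O, K, E → queue [M, L, O, K, E]
Visit M; enqueue S → queue [L, O, K, E, S]
Visit L → queue [O, K, E, S]
Visit O; enqueue J, I, H, G → queue [K, E, S, J, I, H, G]
Visit K; enqueue N → queue [E, S, J, I, H, G, N]
Visit E → queue [S, J, I, H, G, N]
Visit S; enqueue F → queue [J, I, H, G, N, F]
Visit J → queue [I, H, G, N, F]
Visit I; enqueue R → queue [H, G, N, F, R]
Visit H → queue [G, N, F, R]
Visit G → queue [N, F, R]
Visit N → queue [F, R]
Visit F → queue [R]
Visit R → queue []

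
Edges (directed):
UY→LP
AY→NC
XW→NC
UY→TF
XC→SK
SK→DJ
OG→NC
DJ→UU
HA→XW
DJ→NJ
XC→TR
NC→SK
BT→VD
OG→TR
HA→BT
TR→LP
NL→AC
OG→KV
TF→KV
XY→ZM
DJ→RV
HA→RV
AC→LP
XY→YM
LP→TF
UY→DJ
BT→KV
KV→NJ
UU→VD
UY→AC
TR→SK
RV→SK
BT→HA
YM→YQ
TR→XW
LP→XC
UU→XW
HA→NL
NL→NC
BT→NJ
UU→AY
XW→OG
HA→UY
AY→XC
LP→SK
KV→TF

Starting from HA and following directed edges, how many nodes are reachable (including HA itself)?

BFS from HA visits: HA, XW, UY, RV, NL, BT, OG, NC, TF, LP, DJ, AC, SK, VD, NJ, KV, TR, XC, UU, AY
Reachable nodes: 20 of 24 total.

20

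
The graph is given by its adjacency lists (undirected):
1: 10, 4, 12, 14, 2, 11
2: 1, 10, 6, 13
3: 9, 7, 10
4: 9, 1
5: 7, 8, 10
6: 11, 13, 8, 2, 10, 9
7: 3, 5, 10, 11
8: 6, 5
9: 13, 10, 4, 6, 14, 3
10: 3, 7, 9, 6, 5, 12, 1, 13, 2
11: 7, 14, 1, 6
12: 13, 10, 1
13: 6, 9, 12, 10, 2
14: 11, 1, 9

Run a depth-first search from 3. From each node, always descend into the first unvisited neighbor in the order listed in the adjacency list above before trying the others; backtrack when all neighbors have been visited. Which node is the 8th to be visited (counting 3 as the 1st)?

Visit 3
3 → 9
9 → 13
13 → 6
6 → 11
11 → 7
7 → 5
5 → 8
5 → 10
10 → 12
12 → 1
1 → 4
1 → 14
1 → 2

Visit order: 3, 9, 13, 6, 11, 7, 5, 8, 10, 12, 1, 4, 14, 2

8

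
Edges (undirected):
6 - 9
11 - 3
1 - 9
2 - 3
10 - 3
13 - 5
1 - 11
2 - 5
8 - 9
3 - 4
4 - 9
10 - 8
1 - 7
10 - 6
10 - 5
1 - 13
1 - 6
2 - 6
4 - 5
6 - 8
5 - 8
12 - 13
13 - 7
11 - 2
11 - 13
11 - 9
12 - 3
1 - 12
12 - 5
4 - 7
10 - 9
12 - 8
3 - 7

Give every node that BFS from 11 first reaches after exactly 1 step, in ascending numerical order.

1, 2, 3, 9, 13

Level 0: 11
Level 1: 1, 2, 3, 9, 13
Level 2: 4, 5, 6, 7, 8, 10, 12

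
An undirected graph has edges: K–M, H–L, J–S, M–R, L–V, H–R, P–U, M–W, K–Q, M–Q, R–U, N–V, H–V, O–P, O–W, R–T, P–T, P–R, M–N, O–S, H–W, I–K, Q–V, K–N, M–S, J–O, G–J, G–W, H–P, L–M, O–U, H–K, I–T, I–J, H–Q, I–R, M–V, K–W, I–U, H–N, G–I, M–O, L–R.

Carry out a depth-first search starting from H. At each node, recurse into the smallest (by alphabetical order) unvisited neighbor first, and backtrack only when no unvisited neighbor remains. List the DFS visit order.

H, K, I, G, J, O, M, L, R, P, T, U, V, N, Q, S, W

Visit H
H → K
K → I
I → G
G → J
J → O
O → M
M → L
L → R
R → P
P → T
P → U
L → V
V → N
V → Q
M → S
M → W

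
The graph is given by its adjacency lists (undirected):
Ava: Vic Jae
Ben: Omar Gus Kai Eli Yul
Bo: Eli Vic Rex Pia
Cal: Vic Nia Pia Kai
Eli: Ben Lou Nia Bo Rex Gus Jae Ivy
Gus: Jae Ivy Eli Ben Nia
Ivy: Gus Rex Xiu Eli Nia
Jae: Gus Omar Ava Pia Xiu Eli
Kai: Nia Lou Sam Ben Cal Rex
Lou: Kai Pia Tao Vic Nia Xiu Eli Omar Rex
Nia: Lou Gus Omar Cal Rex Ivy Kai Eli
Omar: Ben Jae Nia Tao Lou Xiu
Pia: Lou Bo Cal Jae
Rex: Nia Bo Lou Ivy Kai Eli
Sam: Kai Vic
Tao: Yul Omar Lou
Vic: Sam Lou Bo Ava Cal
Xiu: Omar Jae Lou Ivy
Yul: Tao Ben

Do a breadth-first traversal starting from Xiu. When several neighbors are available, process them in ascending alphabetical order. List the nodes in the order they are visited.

Visit Xiu; enqueue Ivy, Jae, Lou, Omar → queue [Ivy, Jae, Lou, Omar]
Visit Ivy; enqueue Eli, Gus, Nia, Rex → queue [Jae, Lou, Omar, Eli, Gus, Nia, Rex]
Visit Jae; enqueue Ava, Pia → queue [Lou, Omar, Eli, Gus, Nia, Rex, Ava, Pia]
Visit Lou; enqueue Kai, Tao, Vic → queue [Omar, Eli, Gus, Nia, Rex, Ava, Pia, Kai, Tao, Vic]
Visit Omar; enqueue Ben → queue [Eli, Gus, Nia, Rex, Ava, Pia, Kai, Tao, Vic, Ben]
Visit Eli; enqueue Bo → queue [Gus, Nia, Rex, Ava, Pia, Kai, Tao, Vic, Ben, Bo]
Visit Gus → queue [Nia, Rex, Ava, Pia, Kai, Tao, Vic, Ben, Bo]
Visit Nia; enqueue Cal → queue [Rex, Ava, Pia, Kai, Tao, Vic, Ben, Bo, Cal]
Visit Rex → queue [Ava, Pia, Kai, Tao, Vic, Ben, Bo, Cal]
Visit Ava → queue [Pia, Kai, Tao, Vic, Ben, Bo, Cal]
Visit Pia → queue [Kai, Tao, Vic, Ben, Bo, Cal]
Visit Kai; enqueue Sam → queue [Tao, Vic, Ben, Bo, Cal, Sam]
Visit Tao; enqueue Yul → queue [Vic, Ben, Bo, Cal, Sam, Yul]
Visit Vic → queue [Ben, Bo, Cal, Sam, Yul]
Visit Ben → queue [Bo, Cal, Sam, Yul]
Visit Bo → queue [Cal, Sam, Yul]
Visit Cal → queue [Sam, Yul]
Visit Sam → queue [Yul]
Visit Yul → queue []

Xiu, Ivy, Jae, Lou, Omar, Eli, Gus, Nia, Rex, Ava, Pia, Kai, Tao, Vic, Ben, Bo, Cal, Sam, Yul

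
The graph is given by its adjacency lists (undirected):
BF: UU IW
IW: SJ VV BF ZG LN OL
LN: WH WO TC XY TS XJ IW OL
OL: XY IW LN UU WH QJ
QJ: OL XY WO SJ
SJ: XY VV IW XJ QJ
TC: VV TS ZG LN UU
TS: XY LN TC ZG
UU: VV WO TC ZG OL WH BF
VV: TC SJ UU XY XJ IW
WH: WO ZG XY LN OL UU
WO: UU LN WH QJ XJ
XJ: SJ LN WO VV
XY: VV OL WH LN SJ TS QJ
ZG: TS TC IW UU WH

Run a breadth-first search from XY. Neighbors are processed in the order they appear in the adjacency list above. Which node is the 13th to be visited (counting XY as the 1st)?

WO

Visit XY; enqueue VV, OL, WH, LN, SJ, TS, QJ → queue [VV, OL, WH, LN, SJ, TS, QJ]
Visit VV; enqueue TC, UU, XJ, IW → queue [OL, WH, LN, SJ, TS, QJ, TC, UU, XJ, IW]
Visit OL → queue [WH, LN, SJ, TS, QJ, TC, UU, XJ, IW]
Visit WH; enqueue WO, ZG → queue [LN, SJ, TS, QJ, TC, UU, XJ, IW, WO, ZG]
Visit LN → queue [SJ, TS, QJ, TC, UU, XJ, IW, WO, ZG]
Visit SJ → queue [TS, QJ, TC, UU, XJ, IW, WO, ZG]
Visit TS → queue [QJ, TC, UU, XJ, IW, WO, ZG]
Visit QJ → queue [TC, UU, XJ, IW, WO, ZG]
Visit TC → queue [UU, XJ, IW, WO, ZG]
Visit UU; enqueue BF → queue [XJ, IW, WO, ZG, BF]
Visit XJ → queue [IW, WO, ZG, BF]
Visit IW → queue [WO, ZG, BF]
Visit WO → queue [ZG, BF]
Visit ZG → queue [BF]
Visit BF → queue []

Visit order: XY, VV, OL, WH, LN, SJ, TS, QJ, TC, UU, XJ, IW, WO, ZG, BF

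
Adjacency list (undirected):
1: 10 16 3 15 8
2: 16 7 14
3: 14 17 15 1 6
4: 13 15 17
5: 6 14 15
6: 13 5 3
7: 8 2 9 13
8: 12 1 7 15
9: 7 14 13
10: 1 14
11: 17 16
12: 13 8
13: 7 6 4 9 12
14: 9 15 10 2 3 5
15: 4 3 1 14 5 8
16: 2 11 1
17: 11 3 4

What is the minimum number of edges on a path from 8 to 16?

2

Level 0: 8
Level 1: 1, 7, 12, 15
Level 2: 2, 3, 4, 5, 9, 10, 13, 14, 16
Level 3: 6, 11, 17
16 first appears at level 2.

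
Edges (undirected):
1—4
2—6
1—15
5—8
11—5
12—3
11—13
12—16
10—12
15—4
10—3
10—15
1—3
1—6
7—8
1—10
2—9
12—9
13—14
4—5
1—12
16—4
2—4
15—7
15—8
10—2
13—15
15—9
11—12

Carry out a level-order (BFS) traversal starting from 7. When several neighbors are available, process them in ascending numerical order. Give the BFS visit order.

7 → 8 → 15 → 5 → 1 → 4 → 9 → 10 → 13 → 11 → 3 → 6 → 12 → 2 → 16 → 14

Visit 7; enqueue 8, 15 → queue [8, 15]
Visit 8; enqueue 5 → queue [15, 5]
Visit 15; enqueue 1, 4, 9, 10, 13 → queue [5, 1, 4, 9, 10, 13]
Visit 5; enqueue 11 → queue [1, 4, 9, 10, 13, 11]
Visit 1; enqueue 3, 6, 12 → queue [4, 9, 10, 13, 11, 3, 6, 12]
Visit 4; enqueue 2, 16 → queue [9, 10, 13, 11, 3, 6, 12, 2, 16]
Visit 9 → queue [10, 13, 11, 3, 6, 12, 2, 16]
Visit 10 → queue [13, 11, 3, 6, 12, 2, 16]
Visit 13; enqueue 14 → queue [11, 3, 6, 12, 2, 16, 14]
Visit 11 → queue [3, 6, 12, 2, 16, 14]
Visit 3 → queue [6, 12, 2, 16, 14]
Visit 6 → queue [12, 2, 16, 14]
Visit 12 → queue [2, 16, 14]
Visit 2 → queue [16, 14]
Visit 16 → queue [14]
Visit 14 → queue []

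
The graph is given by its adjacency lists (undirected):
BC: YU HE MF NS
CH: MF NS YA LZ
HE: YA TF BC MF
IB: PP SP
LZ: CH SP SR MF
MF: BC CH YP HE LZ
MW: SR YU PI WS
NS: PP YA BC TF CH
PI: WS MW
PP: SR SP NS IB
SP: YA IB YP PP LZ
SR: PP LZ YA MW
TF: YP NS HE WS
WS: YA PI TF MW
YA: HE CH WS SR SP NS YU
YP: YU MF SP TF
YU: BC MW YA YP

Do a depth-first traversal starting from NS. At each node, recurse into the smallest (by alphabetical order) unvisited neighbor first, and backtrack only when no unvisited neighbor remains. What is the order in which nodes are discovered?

Visit NS
NS → BC
BC → HE
HE → MF
MF → CH
CH → LZ
LZ → SP
SP → IB
IB → PP
PP → SR
SR → MW
MW → PI
PI → WS
WS → TF
TF → YP
YP → YU
YU → YA

NS, BC, HE, MF, CH, LZ, SP, IB, PP, SR, MW, PI, WS, TF, YP, YU, YA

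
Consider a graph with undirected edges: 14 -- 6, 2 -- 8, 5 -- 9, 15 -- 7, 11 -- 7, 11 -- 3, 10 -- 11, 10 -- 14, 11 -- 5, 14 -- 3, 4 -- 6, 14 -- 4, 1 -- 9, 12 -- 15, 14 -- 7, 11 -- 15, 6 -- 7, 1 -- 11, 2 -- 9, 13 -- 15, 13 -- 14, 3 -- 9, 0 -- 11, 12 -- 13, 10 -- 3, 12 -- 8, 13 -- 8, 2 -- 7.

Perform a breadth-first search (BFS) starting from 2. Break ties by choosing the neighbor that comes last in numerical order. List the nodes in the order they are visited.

2 -> 9 -> 8 -> 7 -> 5 -> 3 -> 1 -> 13 -> 12 -> 15 -> 14 -> 11 -> 6 -> 10 -> 4 -> 0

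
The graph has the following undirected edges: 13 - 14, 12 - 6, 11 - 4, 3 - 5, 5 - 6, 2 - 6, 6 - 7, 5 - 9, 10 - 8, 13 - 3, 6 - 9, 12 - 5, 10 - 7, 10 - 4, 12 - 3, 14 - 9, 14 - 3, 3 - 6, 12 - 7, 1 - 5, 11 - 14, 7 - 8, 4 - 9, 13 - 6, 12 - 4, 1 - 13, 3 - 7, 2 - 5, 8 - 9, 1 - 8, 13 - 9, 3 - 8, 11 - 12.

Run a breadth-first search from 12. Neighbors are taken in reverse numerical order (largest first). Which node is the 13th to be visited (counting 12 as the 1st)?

2

Visit 12; enqueue 11, 7, 6, 5, 4, 3 → queue [11, 7, 6, 5, 4, 3]
Visit 11; enqueue 14 → queue [7, 6, 5, 4, 3, 14]
Visit 7; enqueue 10, 8 → queue [6, 5, 4, 3, 14, 10, 8]
Visit 6; enqueue 13, 9, 2 → queue [5, 4, 3, 14, 10, 8, 13, 9, 2]
Visit 5; enqueue 1 → queue [4, 3, 14, 10, 8, 13, 9, 2, 1]
Visit 4 → queue [3, 14, 10, 8, 13, 9, 2, 1]
Visit 3 → queue [14, 10, 8, 13, 9, 2, 1]
Visit 14 → queue [10, 8, 13, 9, 2, 1]
Visit 10 → queue [8, 13, 9, 2, 1]
Visit 8 → queue [13, 9, 2, 1]
Visit 13 → queue [9, 2, 1]
Visit 9 → queue [2, 1]
Visit 2 → queue [1]
Visit 1 → queue []

Visit order: 12, 11, 7, 6, 5, 4, 3, 14, 10, 8, 13, 9, 2, 1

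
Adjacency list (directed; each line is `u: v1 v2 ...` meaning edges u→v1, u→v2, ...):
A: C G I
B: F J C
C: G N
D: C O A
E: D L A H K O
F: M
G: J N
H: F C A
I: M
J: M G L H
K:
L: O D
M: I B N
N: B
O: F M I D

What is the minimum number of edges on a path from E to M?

2

Level 0: E
Level 1: A, D, H, K, L, O
Level 2: C, F, G, I, M
Level 3: B, J, N
M first appears at level 2.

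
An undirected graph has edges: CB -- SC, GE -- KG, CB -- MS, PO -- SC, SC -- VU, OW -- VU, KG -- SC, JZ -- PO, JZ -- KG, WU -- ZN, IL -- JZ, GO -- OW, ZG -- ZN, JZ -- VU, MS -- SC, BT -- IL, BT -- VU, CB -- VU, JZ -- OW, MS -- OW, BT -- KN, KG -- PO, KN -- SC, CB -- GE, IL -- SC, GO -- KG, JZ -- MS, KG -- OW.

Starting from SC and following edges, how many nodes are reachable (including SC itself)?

13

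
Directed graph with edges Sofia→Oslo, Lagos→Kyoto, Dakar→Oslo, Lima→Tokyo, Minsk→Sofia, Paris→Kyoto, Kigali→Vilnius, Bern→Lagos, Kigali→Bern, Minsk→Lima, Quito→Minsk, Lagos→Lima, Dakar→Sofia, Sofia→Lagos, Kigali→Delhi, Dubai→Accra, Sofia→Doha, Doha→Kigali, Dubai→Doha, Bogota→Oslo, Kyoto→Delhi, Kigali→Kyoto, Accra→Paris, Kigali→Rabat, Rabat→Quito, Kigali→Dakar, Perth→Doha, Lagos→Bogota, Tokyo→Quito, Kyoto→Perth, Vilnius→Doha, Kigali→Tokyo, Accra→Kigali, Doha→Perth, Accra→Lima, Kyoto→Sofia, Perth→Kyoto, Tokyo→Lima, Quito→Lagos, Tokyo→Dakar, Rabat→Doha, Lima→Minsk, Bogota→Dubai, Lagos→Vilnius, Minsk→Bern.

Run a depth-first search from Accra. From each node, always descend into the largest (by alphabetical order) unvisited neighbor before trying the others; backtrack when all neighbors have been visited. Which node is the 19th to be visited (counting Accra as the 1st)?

Bogota

Visit Accra
Accra → Paris
Paris → Kyoto
Kyoto → Sofia
Sofia → Oslo
Sofia → Lagos
Lagos → Vilnius
Vilnius → Doha
Doha → Perth
Doha → Kigali
Kigali → Tokyo
Tokyo → Quito
Quito → Minsk
Minsk → Lima
Minsk → Bern
Tokyo → Dakar
Kigali → Rabat
Kigali → Delhi
Lagos → Bogota
Bogota → Dubai

Visit order: Accra, Paris, Kyoto, Sofia, Oslo, Lagos, Vilnius, Doha, Perth, Kigali, Tokyo, Quito, Minsk, Lima, Bern, Dakar, Rabat, Delhi, Bogota, Dubai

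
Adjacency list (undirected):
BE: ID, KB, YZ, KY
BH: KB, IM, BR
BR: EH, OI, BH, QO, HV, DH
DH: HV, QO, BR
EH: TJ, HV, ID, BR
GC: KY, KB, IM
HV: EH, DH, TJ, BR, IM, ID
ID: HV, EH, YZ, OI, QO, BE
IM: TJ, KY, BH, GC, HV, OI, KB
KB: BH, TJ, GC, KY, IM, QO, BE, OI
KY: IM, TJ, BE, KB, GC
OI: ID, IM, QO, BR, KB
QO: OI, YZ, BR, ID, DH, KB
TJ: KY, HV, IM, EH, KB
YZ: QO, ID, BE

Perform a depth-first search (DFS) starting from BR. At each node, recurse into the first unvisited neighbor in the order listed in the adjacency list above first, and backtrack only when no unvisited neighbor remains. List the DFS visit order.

BR, EH, TJ, KY, IM, BH, KB, GC, QO, OI, ID, HV, DH, YZ, BE

Visit BR
BR → EH
EH → TJ
TJ → KY
KY → IM
IM → BH
BH → KB
KB → GC
KB → QO
QO → OI
OI → ID
ID → HV
HV → DH
ID → YZ
YZ → BE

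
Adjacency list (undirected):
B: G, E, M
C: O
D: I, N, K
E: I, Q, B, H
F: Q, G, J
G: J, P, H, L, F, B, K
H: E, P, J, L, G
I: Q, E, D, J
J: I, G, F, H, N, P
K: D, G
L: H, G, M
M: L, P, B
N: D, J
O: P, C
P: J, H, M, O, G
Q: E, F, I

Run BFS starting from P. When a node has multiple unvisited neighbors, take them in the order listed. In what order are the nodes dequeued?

Visit P; enqueue J, H, M, O, G → queue [J, H, M, O, G]
Visit J; enqueue I, F, N → queue [H, M, O, G, I, F, N]
Visit H; enqueue E, L → queue [M, O, G, I, F, N, E, L]
Visit M; enqueue B → queue [O, G, I, F, N, E, L, B]
Visit O; enqueue C → queue [G, I, F, N, E, L, B, C]
Visit G; enqueue K → queue [I, F, N, E, L, B, C, K]
Visit I; enqueue Q, D → queue [F, N, E, L, B, C, K, Q, D]
Visit F → queue [N, E, L, B, C, K, Q, D]
Visit N → queue [E, L, B, C, K, Q, D]
Visit E → queue [L, B, C, K, Q, D]
Visit L → queue [B, C, K, Q, D]
Visit B → queue [C, K, Q, D]
Visit C → queue [K, Q, D]
Visit K → queue [Q, D]
Visit Q → queue [D]
Visit D → queue []

P → J → H → M → O → G → I → F → N → E → L → B → C → K → Q → D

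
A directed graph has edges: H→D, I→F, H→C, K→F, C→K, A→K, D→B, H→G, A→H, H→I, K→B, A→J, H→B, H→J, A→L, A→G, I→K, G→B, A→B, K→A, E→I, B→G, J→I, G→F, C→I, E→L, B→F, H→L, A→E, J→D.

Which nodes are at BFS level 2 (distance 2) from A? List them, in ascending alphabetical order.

Level 0: A
Level 1: B, E, G, H, J, K, L
Level 2: C, D, F, I

C, D, F, I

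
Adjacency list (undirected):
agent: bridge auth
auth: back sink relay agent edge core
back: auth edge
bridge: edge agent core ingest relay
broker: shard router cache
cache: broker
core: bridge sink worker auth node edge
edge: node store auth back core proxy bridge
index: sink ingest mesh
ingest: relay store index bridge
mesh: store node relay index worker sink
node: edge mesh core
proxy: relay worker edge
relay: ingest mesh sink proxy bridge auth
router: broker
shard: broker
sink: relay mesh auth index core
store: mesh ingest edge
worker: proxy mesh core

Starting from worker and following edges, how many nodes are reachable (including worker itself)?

BFS from worker visits: worker, proxy, mesh, core, relay, edge, store, node, index, sink, bridge, auth, ingest, back, agent
Reachable nodes: 15 of 19 total.

15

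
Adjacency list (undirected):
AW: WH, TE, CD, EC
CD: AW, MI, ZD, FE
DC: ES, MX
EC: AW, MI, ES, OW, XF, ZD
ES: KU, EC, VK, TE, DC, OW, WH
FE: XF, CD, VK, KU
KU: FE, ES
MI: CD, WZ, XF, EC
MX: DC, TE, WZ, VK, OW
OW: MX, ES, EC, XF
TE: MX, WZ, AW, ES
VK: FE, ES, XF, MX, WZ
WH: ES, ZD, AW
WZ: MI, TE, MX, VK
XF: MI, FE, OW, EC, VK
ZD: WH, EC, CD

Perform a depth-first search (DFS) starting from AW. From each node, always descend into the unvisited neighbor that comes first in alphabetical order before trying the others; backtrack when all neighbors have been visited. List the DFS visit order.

Visit AW
AW → CD
CD → FE
FE → KU
KU → ES
ES → DC
DC → MX
MX → OW
OW → EC
EC → MI
MI → WZ
WZ → TE
WZ → VK
VK → XF
EC → ZD
ZD → WH

AW -> CD -> FE -> KU -> ES -> DC -> MX -> OW -> EC -> MI -> WZ -> TE -> VK -> XF -> ZD -> WH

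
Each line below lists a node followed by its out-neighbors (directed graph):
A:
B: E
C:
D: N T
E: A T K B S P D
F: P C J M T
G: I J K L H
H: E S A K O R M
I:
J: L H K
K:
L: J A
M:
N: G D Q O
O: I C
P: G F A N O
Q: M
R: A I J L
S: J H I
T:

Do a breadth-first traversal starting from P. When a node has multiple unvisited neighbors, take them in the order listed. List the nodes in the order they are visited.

Visit P; enqueue G, F, A, N, O → queue [G, F, A, N, O]
Visit G; enqueue I, J, K, L, H → queue [F, A, N, O, I, J, K, L, H]
Visit F; enqueue C, M, T → queue [A, N, O, I, J, K, L, H, C, M, T]
Visit A → queue [N, O, I, J, K, L, H, C, M, T]
Visit N; enqueue D, Q → queue [O, I, J, K, L, H, C, M, T, D, Q]
Visit O → queue [I, J, K, L, H, C, M, T, D, Q]
Visit I → queue [J, K, L, H, C, M, T, D, Q]
Visit J → queue [K, L, H, C, M, T, D, Q]
Visit K → queue [L, H, C, M, T, D, Q]
Visit L → queue [H, C, M, T, D, Q]
Visit H; enqueue E, S, R → queue [C, M, T, D, Q, E, S, R]
Visit C → queue [M, T, D, Q, E, S, R]
Visit M → queue [T, D, Q, E, S, R]
Visit T → queue [D, Q, E, S, R]
Visit D → queue [Q, E, S, R]
Visit Q → queue [E, S, R]
Visit E; enqueue B → queue [S, R, B]
Visit S → queue [R, B]
Visit R → queue [B]
Visit B → queue []

P G F A N O I J K L H C M T D Q E S R B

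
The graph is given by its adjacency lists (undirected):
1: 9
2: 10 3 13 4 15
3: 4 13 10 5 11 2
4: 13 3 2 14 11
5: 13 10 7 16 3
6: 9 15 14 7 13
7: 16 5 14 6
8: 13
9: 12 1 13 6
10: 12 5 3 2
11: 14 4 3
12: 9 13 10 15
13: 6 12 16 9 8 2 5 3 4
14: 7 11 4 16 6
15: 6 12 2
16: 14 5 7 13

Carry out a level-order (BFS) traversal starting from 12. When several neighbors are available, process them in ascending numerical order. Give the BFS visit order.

12, 9, 10, 13, 15, 1, 6, 2, 3, 5, 4, 8, 16, 7, 14, 11

Visit 12; enqueue 9, 10, 13, 15 → queue [9, 10, 13, 15]
Visit 9; enqueue 1, 6 → queue [10, 13, 15, 1, 6]
Visit 10; enqueue 2, 3, 5 → queue [13, 15, 1, 6, 2, 3, 5]
Visit 13; enqueue 4, 8, 16 → queue [15, 1, 6, 2, 3, 5, 4, 8, 16]
Visit 15 → queue [1, 6, 2, 3, 5, 4, 8, 16]
Visit 1 → queue [6, 2, 3, 5, 4, 8, 16]
Visit 6; enqueue 7, 14 → queue [2, 3, 5, 4, 8, 16, 7, 14]
Visit 2 → queue [3, 5, 4, 8, 16, 7, 14]
Visit 3; enqueue 11 → queue [5, 4, 8, 16, 7, 14, 11]
Visit 5 → queue [4, 8, 16, 7, 14, 11]
Visit 4 → queue [8, 16, 7, 14, 11]
Visit 8 → queue [16, 7, 14, 11]
Visit 16 → queue [7, 14, 11]
Visit 7 → queue [14, 11]
Visit 14 → queue [11]
Visit 11 → queue []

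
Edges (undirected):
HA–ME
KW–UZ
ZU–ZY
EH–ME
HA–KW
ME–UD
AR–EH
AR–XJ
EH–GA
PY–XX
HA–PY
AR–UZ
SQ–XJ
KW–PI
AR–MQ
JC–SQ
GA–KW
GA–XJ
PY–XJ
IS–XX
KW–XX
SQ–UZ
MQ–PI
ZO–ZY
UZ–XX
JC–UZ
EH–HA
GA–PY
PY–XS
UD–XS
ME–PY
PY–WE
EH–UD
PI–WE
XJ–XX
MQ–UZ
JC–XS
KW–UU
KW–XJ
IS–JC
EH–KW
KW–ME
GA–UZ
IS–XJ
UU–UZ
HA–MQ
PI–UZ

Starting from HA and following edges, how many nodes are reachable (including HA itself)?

BFS from HA visits: HA, EH, KW, ME, MQ, PY, AR, GA, UD, PI, UU, UZ, XJ, XX, WE, XS, JC, SQ, IS
Reachable nodes: 19 of 22 total.

19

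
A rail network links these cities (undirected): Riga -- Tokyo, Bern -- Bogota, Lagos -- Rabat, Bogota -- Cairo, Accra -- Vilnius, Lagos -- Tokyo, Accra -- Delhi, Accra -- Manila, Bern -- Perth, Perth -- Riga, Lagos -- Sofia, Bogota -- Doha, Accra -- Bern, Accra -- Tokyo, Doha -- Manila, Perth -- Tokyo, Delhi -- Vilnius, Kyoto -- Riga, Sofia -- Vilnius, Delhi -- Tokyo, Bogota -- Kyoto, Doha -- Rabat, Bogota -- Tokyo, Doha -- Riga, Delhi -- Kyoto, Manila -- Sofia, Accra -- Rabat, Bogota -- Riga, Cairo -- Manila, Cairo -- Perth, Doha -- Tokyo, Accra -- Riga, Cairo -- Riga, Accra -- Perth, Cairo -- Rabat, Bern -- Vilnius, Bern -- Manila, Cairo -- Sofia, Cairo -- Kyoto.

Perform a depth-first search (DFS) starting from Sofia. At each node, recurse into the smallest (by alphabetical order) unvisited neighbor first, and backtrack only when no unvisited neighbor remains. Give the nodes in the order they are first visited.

Visit Sofia
Sofia → Cairo
Cairo → Bogota
Bogota → Bern
Bern → Accra
Accra → Delhi
Delhi → Kyoto
Kyoto → Riga
Riga → Doha
Doha → Manila
Doha → Rabat
Rabat → Lagos
Lagos → Tokyo
Tokyo → Perth
Delhi → Vilnius

Sofia, Cairo, Bogota, Bern, Accra, Delhi, Kyoto, Riga, Doha, Manila, Rabat, Lagos, Tokyo, Perth, Vilnius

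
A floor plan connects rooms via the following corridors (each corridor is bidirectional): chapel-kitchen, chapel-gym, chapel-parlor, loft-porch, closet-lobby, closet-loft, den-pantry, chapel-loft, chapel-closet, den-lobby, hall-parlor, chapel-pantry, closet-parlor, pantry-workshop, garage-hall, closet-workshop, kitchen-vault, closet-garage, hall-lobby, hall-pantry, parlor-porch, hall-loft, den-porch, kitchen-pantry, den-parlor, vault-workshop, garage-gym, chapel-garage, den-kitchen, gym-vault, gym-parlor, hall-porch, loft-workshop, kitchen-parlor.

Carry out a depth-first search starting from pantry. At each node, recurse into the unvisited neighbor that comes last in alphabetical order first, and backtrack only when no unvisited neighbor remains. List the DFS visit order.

pantry, workshop, vault, kitchen, parlor, porch, loft, hall, lobby, den, closet, garage, gym, chapel

Visit pantry
pantry → workshop
workshop → vault
vault → kitchen
kitchen → parlor
parlor → porch
porch → loft
loft → hall
hall → lobby
lobby → den
lobby → closet
closet → garage
garage → gym
gym → chapel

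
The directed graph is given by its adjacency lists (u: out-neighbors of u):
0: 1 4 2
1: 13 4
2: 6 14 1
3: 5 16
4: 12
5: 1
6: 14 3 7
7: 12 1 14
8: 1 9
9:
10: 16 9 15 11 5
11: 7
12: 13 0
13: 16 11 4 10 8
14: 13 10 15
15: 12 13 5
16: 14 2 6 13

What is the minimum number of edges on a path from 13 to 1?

Level 0: 13
Level 1: 4, 8, 10, 11, 16
Level 2: 1, 2, 5, 6, 7, 9, 12, 14, 15
Level 3: 0, 3
1 first appears at level 2.

2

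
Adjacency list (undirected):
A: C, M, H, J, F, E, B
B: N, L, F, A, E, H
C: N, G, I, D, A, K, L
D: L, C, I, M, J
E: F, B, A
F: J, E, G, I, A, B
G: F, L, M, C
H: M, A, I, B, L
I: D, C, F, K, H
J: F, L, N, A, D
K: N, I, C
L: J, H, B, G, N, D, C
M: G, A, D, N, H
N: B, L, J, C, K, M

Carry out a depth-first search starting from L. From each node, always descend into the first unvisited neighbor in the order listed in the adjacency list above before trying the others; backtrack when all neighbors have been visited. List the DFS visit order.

L -> J -> F -> E -> B -> N -> C -> G -> M -> A -> H -> I -> D -> K

Visit L
L → J
J → F
F → E
E → B
B → N
N → C
C → G
G → M
M → A
A → H
H → I
I → D
I → K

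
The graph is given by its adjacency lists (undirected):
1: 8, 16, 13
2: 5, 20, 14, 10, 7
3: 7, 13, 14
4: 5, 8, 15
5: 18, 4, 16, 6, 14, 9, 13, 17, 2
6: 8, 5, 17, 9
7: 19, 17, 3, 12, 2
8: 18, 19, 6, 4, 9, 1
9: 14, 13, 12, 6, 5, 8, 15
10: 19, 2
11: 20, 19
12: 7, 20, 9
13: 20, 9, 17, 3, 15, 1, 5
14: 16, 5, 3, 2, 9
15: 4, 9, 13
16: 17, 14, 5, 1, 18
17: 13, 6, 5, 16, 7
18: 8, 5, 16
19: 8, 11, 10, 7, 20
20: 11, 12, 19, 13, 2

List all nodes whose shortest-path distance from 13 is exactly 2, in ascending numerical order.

2, 4, 6, 7, 8, 11, 12, 14, 16, 18, 19

Level 0: 13
Level 1: 1, 3, 5, 9, 15, 17, 20
Level 2: 2, 4, 6, 7, 8, 11, 12, 14, 16, 18, 19
Level 3: 10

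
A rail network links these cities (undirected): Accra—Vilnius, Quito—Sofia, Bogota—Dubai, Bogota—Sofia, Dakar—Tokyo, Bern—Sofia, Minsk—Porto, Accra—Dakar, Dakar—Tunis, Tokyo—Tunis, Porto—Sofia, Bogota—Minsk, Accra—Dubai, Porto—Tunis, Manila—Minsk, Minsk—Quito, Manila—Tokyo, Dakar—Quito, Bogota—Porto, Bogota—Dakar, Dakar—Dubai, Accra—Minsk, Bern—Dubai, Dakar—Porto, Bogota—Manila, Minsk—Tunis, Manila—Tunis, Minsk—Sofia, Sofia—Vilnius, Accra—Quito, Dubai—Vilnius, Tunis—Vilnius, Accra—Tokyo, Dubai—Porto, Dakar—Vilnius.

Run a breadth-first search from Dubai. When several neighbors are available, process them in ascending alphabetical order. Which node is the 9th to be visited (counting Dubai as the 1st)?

Quito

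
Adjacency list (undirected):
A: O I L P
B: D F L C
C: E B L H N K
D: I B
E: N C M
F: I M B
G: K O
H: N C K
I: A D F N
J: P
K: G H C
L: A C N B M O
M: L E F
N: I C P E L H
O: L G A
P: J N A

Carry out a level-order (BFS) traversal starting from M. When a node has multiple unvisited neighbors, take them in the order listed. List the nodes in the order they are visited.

Visit M; enqueue L, E, F → queue [L, E, F]
Visit L; enqueue A, C, N, B, O → queue [E, F, A, C, N, B, O]
Visit E → queue [F, A, C, N, B, O]
Visit F; enqueue I → queue [A, C, N, B, O, I]
Visit A; enqueue P → queue [C, N, B, O, I, P]
Visit C; enqueue H, K → queue [N, B, O, I, P, H, K]
Visit N → queue [B, O, I, P, H, K]
Visit B; enqueue D → queue [O, I, P, H, K, D]
Visit O; enqueue G → queue [I, P, H, K, D, G]
Visit I → queue [P, H, K, D, G]
Visit P; enqueue J → queue [H, K, D, G, J]
Visit H → queue [K, D, G, J]
Visit K → queue [D, G, J]
Visit D → queue [G, J]
Visit G → queue [J]
Visit J → queue []

M L E F A C N B O I P H K D G J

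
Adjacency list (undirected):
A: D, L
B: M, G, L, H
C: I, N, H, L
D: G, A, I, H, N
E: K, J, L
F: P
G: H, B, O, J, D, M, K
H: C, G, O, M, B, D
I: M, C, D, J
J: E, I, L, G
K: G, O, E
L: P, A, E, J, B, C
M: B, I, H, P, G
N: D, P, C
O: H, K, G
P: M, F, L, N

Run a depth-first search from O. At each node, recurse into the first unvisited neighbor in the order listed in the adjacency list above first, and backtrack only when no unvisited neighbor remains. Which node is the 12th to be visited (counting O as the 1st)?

Visit O
O → H
H → C
C → I
I → M
M → B
B → G
G → J
J → E
E → K
E → L
L → P
P → F
P → N
N → D
D → A

Visit order: O, H, C, I, M, B, G, J, E, K, L, P, F, N, D, A

P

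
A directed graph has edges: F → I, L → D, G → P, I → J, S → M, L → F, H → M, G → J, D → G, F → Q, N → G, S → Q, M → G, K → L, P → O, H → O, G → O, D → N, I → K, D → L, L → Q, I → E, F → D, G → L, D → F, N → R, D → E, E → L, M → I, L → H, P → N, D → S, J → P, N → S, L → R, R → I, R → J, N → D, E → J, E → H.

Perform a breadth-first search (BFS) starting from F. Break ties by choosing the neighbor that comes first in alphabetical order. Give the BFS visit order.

F, D, I, Q, E, G, L, N, S, J, K, H, O, P, R, M

Visit F; enqueue D, I, Q → queue [D, I, Q]
Visit D; enqueue E, G, L, N, S → queue [I, Q, E, G, L, N, S]
Visit I; enqueue J, K → queue [Q, E, G, L, N, S, J, K]
Visit Q → queue [E, G, L, N, S, J, K]
Visit E; enqueue H → queue [G, L, N, S, J, K, H]
Visit G; enqueue O, P → queue [L, N, S, J, K, H, O, P]
Visit L; enqueue R → queue [N, S, J, K, H, O, P, R]
Visit N → queue [S, J, K, H, O, P, R]
Visit S; enqueue M → queue [J, K, H, O, P, R, M]
Visit J → queue [K, H, O, P, R, M]
Visit K → queue [H, O, P, R, M]
Visit H → queue [O, P, R, M]
Visit O → queue [P, R, M]
Visit P → queue [R, M]
Visit R → queue [M]
Visit M → queue []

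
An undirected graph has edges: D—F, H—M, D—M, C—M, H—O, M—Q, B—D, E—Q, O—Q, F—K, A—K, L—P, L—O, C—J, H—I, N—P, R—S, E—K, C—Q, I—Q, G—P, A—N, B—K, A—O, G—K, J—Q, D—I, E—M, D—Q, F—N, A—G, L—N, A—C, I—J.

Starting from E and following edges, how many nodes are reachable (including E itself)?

17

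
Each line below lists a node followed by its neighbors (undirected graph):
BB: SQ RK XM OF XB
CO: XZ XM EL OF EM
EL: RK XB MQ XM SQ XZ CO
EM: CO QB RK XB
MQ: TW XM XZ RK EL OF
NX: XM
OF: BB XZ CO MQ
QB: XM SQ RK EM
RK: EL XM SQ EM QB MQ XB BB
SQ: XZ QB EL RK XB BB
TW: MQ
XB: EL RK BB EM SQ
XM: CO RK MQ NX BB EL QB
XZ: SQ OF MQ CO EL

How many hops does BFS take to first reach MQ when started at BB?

2

Level 0: BB
Level 1: OF, RK, SQ, XB, XM
Level 2: CO, EL, EM, MQ, NX, QB, XZ
Level 3: TW
MQ first appears at level 2.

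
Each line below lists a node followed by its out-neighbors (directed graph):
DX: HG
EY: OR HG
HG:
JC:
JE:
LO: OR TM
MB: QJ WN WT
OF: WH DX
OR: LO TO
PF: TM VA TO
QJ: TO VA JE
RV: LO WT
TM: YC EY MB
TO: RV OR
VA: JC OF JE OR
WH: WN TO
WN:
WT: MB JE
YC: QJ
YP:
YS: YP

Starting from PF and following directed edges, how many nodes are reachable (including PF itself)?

19

BFS from PF visits: PF, TM, VA, TO, YC, EY, MB, JC, OF, JE, OR, RV, QJ, HG, WN, WT, WH, DX, LO
Reachable nodes: 19 of 21 total.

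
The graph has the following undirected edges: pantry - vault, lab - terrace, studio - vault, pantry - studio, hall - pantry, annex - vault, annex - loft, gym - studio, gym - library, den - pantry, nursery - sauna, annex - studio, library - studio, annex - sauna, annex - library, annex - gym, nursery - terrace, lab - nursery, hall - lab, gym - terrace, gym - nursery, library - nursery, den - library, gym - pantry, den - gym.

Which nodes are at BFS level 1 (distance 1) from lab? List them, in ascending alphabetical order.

hall, nursery, terrace

Level 0: lab
Level 1: hall, nursery, terrace
Level 2: gym, library, pantry, sauna
Level 3: annex, den, studio, vault
Level 4: loft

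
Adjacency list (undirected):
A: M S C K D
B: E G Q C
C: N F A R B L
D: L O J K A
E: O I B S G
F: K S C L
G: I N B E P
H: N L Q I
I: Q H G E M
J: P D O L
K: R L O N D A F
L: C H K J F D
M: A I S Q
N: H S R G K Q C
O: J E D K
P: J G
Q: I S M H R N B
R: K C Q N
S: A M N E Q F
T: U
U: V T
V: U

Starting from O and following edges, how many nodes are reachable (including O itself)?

19

BFS from O visits: O, D, E, J, K, A, L, B, G, I, S, P, F, N, R, C, M, H, Q
Reachable nodes: 19 of 22 total.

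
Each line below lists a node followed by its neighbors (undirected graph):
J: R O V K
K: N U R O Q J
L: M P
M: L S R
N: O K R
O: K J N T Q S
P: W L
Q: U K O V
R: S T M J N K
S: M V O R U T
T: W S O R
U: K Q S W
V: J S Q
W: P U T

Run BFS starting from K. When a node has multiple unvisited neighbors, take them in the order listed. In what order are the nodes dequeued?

Visit K; enqueue N, U, R, O, Q, J → queue [N, U, R, O, Q, J]
Visit N → queue [U, R, O, Q, J]
Visit U; enqueue S, W → queue [R, O, Q, J, S, W]
Visit R; enqueue T, M → queue [O, Q, J, S, W, T, M]
Visit O → queue [Q, J, S, W, T, M]
Visit Q; enqueue V → queue [J, S, W, T, M, V]
Visit J → queue [S, W, T, M, V]
Visit S → queue [W, T, M, V]
Visit W; enqueue P → queue [T, M, V, P]
Visit T → queue [M, V, P]
Visit M; enqueue L → queue [V, P, L]
Visit V → queue [P, L]
Visit P → queue [L]
Visit L → queue []

K N U R O Q J S W T M V P L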